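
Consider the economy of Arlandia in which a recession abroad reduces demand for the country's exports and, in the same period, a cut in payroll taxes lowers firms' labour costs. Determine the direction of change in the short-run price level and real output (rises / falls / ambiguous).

Price level: falls; output: ambiguous

The first event is a negative demand shock: AD shifts left, which by itself pushes P down and Y down.
The second is a favourable supply shock: SRAS shifts right, which by itself pushes P down and Y up.
Both shocks push P down, so P falls. The two shocks push Y in opposite directions, so the effect on Y is ambiguous.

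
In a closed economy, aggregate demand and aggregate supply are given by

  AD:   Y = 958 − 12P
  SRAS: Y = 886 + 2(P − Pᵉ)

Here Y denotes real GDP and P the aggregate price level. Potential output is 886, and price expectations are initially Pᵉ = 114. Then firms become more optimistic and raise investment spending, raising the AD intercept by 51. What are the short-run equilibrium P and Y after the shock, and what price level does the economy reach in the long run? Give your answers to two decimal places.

Short run: P = 25.07, Y = 708.14. Long run: P = 10.25.

AD shifts right: new AD is Y = 1009 − 12P. With Pᵉ = 114, SRAS is Y = 658 + 2P.
Short run: 1009 − 12P = 658 + 2P gives 351 = 14P, so P = 25.07 and Y = 1009 − 12P = 708.14.
Y = 708.14 is below potential 886; expectations adjust and SRAS shifts right until Y = 886.
Long run: on the new AD curve, 886 = 1009 − 12P gives P = 10.25.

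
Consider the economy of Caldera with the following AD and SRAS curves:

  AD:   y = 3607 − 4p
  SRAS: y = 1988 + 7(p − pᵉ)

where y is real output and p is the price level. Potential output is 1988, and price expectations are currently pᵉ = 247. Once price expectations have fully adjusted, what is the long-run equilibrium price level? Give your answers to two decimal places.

Long-run p = 404.75

Short run: with pᵉ = 247, SRAS is y = 259 + 7p. Setting AD = SRAS gives 3348 = 11p, so p = 304.36 and y = 3607 − 4p = 2389.55.
Output 2389.55 is above potential 1988, so over time expected prices rise and SRAS shifts left until y returns to 1988.
Long run: y = 1988 on the AD curve gives 1988 = 3607 − 4p, so p = 404.75.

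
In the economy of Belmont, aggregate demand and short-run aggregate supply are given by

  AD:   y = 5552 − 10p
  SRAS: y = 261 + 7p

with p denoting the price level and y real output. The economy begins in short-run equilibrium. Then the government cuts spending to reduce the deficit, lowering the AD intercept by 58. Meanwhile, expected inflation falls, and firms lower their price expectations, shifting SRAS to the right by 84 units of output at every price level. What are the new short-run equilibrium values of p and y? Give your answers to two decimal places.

After both shocks: AD is y = 5494 − 10p and SRAS is y = 345 + 7p.
Setting them equal: 5149 = 17p, so p = 302.88.
Substituting into AD, y = 2465.18.

p = 302.88, y = 2465.18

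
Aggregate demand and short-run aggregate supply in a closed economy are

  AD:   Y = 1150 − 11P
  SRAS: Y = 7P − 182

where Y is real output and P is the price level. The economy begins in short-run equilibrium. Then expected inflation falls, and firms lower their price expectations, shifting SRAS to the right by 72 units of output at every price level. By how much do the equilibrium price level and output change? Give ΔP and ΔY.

ΔP = -4, ΔY = +44

This is a positive supply shock: SRAS shifts right.
New SRAS: Y = 7P − 110.
Set AD = SRAS: 1150 − 11P = 7P − 110, so 1260 = 18P and P = 70.
Y = 1150 − 11·70 = 380.
Initially P = 74, Y = 336, so ΔP = -4 and ΔY = +44.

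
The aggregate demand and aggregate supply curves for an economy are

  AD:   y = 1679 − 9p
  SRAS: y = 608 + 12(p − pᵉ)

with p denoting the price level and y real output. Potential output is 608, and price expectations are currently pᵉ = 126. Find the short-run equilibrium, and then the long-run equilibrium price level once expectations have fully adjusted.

Short run: p = 123, y = 572. Long run: p = 119.

Short run: with pᵉ = 126, SRAS is y = 12p − 904. Setting AD = SRAS gives 2583 = 21p, so p = 123 and y = 1679 − 9·123 = 572.
Output 572 is below potential 608, so over time expected prices fall and SRAS shifts right until y returns to 608.
Long run: y = 608 on the AD curve gives 608 = 1679 − 9p, so p = 119.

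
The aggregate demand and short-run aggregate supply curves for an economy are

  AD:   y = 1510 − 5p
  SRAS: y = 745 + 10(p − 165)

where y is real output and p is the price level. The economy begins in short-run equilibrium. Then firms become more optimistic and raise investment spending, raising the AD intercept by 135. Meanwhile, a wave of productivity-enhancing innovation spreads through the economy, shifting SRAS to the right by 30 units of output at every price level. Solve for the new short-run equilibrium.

p = 168, y = 805

After both shocks: AD is y = 1645 − 5p and SRAS is y = 10p − 875.
Setting them equal: 2520 = 15p, so p = 168.
y = 1645 − 5·168 = 805.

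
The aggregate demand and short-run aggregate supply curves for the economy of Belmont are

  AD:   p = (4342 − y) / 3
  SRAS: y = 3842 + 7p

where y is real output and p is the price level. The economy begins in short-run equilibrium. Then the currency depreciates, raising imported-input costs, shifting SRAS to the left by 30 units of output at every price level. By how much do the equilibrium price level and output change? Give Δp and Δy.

This is a negative supply shock: SRAS shifts left.
New SRAS: y = 3812 + 7p.
Set AD = SRAS: 4342 − 3p = 3812 + 7p, so 530 = 10p and p = 53.
y = 4342 − 3·53 = 4183.
Initially p = 50, y = 4192, so Δp = +3 and Δy = -9.

Δp = +3, Δy = -9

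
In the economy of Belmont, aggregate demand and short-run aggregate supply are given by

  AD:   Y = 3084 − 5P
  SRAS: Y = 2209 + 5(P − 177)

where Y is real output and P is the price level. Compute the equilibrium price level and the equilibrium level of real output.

P = 176, Y = 2204

Write SRAS as Y = 2209 + 5P − 885 = 1324 + 5P.
Set AD = SRAS: 3084 − 5P = 1324 + 5P, so 1760 = 10P and P = 176.
Then Y = 3084 − 5·176 = 2204.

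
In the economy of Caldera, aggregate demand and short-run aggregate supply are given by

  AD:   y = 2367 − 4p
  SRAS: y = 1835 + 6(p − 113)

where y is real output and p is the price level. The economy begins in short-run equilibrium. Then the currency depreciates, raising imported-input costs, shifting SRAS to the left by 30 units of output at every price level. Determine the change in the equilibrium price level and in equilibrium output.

This is a negative supply shock: SRAS shifts left.
New SRAS: y = 1127 + 6p.
Set AD = SRAS: 2367 − 4p = 1127 + 6p, so 1240 = 10p and p = 124.
y = 2367 − 4·124 = 1871.
Initially p = 121, y = 1883, so Δp = +3 and Δy = -12.

Δp = +3, Δy = -12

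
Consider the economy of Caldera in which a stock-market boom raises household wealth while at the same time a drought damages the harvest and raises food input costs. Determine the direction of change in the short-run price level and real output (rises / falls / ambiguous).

The first event is a positive demand shock: AD shifts right, which by itself pushes P up and Y up.
The second is an adverse supply shock: SRAS shifts left, which by itself pushes P up and Y down.
Both shocks push P up, so P rises. The two shocks push Y in opposite directions, so the effect on Y is ambiguous.

Price level: rises; output: ambiguous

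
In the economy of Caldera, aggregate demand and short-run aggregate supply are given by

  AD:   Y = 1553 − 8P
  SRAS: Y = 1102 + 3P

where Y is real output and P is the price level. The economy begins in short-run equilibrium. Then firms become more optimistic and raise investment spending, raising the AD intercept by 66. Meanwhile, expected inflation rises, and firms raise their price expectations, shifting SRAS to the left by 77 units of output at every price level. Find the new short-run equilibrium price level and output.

P = 54, Y = 1187

After both shocks: AD is Y = 1619 − 8P and SRAS is Y = 1025 + 3P.
Setting them equal: 594 = 11P, so P = 54.
Y = 1619 − 8·54 = 1187.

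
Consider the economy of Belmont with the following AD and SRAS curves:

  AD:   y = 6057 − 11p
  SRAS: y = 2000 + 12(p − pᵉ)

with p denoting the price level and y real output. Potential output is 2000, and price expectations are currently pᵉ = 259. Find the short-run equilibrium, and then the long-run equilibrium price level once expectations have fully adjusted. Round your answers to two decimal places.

Short run: with pᵉ = 259, SRAS is y = 12p − 1108. Setting AD = SRAS gives 7165 = 23p, so p = 311.52 and y = 6057 − 11p = 2630.26.
Output 2630.26 is above potential 2000, so over time expected prices rise and SRAS shifts left until y returns to 2000.
Long run: y = 2000 on the AD curve gives 2000 = 6057 − 11p, so p = 368.82.

Short run: p = 311.52, y = 2630.26. Long run: p = 368.82.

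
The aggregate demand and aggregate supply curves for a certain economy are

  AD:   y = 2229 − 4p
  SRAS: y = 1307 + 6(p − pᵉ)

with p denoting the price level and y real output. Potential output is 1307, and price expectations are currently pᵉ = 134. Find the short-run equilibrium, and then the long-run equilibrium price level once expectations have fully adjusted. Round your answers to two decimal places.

Short run: with pᵉ = 134, SRAS is y = 503 + 6p. Setting AD = SRAS gives 1726 = 10p, so p = 172.60 and y = 2229 − 4p = 1538.60.
Output 1538.60 is above potential 1307, so over time expected prices rise and SRAS shifts left until y returns to 1307.
Long run: y = 1307 on the AD curve gives 1307 = 2229 − 4p, so p = 230.50.

Short run: p = 172.60, y = 1538.60. Long run: p = 230.50.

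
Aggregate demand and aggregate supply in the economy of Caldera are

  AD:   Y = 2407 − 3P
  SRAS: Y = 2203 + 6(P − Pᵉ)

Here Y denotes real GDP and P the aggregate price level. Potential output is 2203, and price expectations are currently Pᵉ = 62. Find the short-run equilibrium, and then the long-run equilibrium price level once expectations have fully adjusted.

Short run: with Pᵉ = 62, SRAS is Y = 1831 + 6P. Setting AD = SRAS gives 576 = 9P, so P = 64 and Y = 2407 − 3·64 = 2215.
Output 2215 is above potential 2203, so over time expected prices rise and SRAS shifts left until Y returns to 2203.
Long run: Y = 2203 on the AD curve gives 2203 = 2407 − 3P, so P = 68.

Short run: P = 64, Y = 2215. Long run: P = 68.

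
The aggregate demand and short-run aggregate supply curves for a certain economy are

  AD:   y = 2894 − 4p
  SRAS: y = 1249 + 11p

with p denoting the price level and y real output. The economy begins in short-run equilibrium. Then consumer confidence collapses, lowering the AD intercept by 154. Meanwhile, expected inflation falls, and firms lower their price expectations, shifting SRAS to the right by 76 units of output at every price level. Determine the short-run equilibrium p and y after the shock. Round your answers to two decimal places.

p = 94.33, y = 2362.67

After both shocks: AD is y = 2740 − 4p and SRAS is y = 1325 + 11p.
Setting them equal: 1415 = 15p, so p = 94.33.
Substituting into AD, y = 2362.67.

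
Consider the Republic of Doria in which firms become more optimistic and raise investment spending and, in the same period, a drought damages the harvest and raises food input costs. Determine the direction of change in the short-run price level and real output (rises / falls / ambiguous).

The first event is a positive demand shock: AD shifts right, which by itself pushes P up and Y up.
The second is an adverse supply shock: SRAS shifts left, which by itself pushes P up and Y down.
Both shocks push P up, so P rises. The two shocks push Y in opposite directions, so the effect on Y is ambiguous.

Price level: rises; output: ambiguous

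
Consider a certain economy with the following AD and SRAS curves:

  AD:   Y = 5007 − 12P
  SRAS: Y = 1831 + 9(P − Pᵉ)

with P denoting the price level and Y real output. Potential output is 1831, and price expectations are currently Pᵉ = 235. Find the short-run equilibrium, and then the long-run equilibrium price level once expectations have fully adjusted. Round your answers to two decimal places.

Short run: with Pᵉ = 235, SRAS is Y = 9P − 284. Setting AD = SRAS gives 5291 = 21P, so P = 251.95 and Y = 5007 − 12P = 1983.57.
Output 1983.57 is above potential 1831, so over time expected prices rise and SRAS shifts left until Y returns to 1831.
Long run: Y = 1831 on the AD curve gives 1831 = 5007 − 12P, so P = 264.67.

Short run: P = 251.95, Y = 1983.57. Long run: P = 264.67.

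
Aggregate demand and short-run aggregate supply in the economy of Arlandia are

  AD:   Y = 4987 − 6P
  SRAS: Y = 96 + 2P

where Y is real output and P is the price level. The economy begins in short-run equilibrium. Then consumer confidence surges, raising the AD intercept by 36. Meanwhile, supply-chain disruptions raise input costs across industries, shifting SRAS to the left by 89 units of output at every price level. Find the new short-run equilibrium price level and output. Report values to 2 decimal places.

After both shocks: AD is Y = 5023 − 6P and SRAS is Y = 7 + 2P.
Setting them equal: 5016 = 8P, so P = 627.00.
Substituting into AD, Y = 1261.00.

P = 627.00, Y = 1261.00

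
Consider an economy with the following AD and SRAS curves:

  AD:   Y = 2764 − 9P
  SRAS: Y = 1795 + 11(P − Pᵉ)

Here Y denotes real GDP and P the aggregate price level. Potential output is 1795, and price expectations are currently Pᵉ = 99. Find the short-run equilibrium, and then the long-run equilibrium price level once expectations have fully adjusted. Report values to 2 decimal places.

Short run: with Pᵉ = 99, SRAS is Y = 706 + 11P. Setting AD = SRAS gives 2058 = 20P, so P = 102.90 and Y = 2764 − 9P = 1837.90.
Output 1837.90 is above potential 1795, so over time expected prices rise and SRAS shifts left until Y returns to 1795.
Long run: Y = 1795 on the AD curve gives 1795 = 2764 − 9P, so P = 107.67.

Short run: P = 102.90, Y = 1837.90. Long run: P = 107.67.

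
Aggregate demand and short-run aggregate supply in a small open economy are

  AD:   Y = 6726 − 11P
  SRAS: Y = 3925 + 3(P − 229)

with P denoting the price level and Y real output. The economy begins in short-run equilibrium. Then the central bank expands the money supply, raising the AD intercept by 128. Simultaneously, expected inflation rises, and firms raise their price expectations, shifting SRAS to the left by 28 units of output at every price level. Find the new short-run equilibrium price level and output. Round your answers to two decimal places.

P = 260.29, Y = 3990.86

After both shocks: AD is Y = 6854 − 11P and SRAS is Y = 3210 + 3P.
Setting them equal: 3644 = 14P, so P = 260.29.
Substituting into AD, Y = 3990.86.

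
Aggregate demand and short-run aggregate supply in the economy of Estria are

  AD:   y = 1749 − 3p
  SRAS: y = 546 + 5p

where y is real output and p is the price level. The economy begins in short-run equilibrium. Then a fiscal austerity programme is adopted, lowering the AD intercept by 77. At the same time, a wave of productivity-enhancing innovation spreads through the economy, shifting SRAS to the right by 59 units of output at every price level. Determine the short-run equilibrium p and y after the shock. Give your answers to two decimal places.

p = 133.38, y = 1271.88

After both shocks: AD is y = 1672 − 3p and SRAS is y = 605 + 5p.
Setting them equal: 1067 = 8p, so p = 133.38.
Substituting into AD, y = 1271.88.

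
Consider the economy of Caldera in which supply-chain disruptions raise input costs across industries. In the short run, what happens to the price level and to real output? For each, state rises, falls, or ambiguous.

Price level: rises; output: falls

This is an adverse supply shock: SRAS shifts left.
Moving along the downward-sloping AD curve, P rises and Y falls.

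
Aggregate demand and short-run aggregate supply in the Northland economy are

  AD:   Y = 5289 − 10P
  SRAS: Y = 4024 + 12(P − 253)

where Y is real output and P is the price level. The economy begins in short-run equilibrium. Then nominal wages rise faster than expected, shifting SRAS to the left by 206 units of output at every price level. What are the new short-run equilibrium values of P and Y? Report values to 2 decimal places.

This is a negative supply shock: SRAS shifts left.
New SRAS: Y = 782 + 12P.
Set AD = SRAS: 5289 − 10P = 782 + 12P, so 4507 = 22P and P = 204.86.
Substituting into AD, Y = 3240.36.

P = 204.86, Y = 3240.36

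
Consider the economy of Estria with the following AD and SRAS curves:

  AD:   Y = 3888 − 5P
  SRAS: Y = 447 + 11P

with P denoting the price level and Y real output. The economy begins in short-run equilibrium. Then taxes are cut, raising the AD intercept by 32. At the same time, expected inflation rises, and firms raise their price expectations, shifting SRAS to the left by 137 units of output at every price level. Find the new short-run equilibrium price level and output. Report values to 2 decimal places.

After both shocks: AD is Y = 3920 − 5P and SRAS is Y = 310 + 11P.
Setting them equal: 3610 = 16P, so P = 225.63.
Substituting into AD, Y = 2791.88.

P = 225.63, Y = 2791.88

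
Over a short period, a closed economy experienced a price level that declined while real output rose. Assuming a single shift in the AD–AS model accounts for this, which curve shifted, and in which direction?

SRAS shifted right

P fell and Y rose. An AD shift moves P and Y in the same direction; an SRAS shift moves them in opposite directions.
Here P and Y moved in opposite directions, so the SRAS curve shifted.
Since Y rose, SRAS shifted right.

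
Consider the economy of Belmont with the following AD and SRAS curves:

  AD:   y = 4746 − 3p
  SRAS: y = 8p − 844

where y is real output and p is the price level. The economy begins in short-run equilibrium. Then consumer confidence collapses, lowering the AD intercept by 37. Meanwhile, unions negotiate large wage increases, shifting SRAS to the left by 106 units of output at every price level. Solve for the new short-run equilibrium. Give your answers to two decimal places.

After both shocks: AD is y = 4709 − 3p and SRAS is y = 8p − 950.
Setting them equal: 5659 = 11p, so p = 514.45.
Substituting into AD, y = 3165.64.

p = 514.45, y = 3165.64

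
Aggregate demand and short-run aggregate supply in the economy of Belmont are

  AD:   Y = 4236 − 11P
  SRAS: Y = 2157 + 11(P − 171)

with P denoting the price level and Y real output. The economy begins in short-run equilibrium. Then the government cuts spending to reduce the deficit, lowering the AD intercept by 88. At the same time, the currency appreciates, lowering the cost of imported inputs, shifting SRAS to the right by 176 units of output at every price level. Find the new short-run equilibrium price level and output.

P = 168, Y = 2300

After both shocks: AD is Y = 4148 − 11P and SRAS is Y = 452 + 11P.
Setting them equal: 3696 = 22P, so P = 168.
Y = 4148 − 11·168 = 2300.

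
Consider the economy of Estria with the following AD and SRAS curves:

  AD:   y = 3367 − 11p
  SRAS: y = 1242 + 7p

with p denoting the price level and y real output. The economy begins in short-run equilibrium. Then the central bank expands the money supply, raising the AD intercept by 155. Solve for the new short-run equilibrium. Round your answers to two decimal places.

This is a positive demand shock: AD shifts right.
New AD: y = 3522 − 11p.
Set AD = SRAS: 3522 − 11p = 1242 + 7p, so 2280 = 18p and p = 126.67.
Substituting into AD, y = 2128.67.

p = 126.67, y = 2128.67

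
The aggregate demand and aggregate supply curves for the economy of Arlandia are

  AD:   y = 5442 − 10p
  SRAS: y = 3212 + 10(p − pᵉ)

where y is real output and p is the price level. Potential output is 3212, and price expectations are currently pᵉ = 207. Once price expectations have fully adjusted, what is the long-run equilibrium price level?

Long-run p = 223

Short run: with pᵉ = 207, SRAS is y = 1142 + 10p. Setting AD = SRAS gives 4300 = 20p, so p = 215 and y = 5442 − 10·215 = 3292.
Output 3292 is above potential 3212, so over time expected prices rise and SRAS shifts left until y returns to 3212.
Long run: y = 3212 on the AD curve gives 3212 = 5442 − 10p, so p = 223.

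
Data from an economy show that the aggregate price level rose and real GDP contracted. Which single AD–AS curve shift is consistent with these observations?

SRAS shifted left

P rose and Y fell. An AD shift moves P and Y in the same direction; an SRAS shift moves them in opposite directions.
Here P and Y moved in opposite directions, so the SRAS curve shifted.
Since Y fell, SRAS shifted left.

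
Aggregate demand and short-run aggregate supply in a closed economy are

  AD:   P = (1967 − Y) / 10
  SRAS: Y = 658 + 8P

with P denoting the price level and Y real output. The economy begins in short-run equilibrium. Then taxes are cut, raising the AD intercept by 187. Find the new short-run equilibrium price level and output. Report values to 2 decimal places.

P = 83.11, Y = 1322.89

This is a positive demand shock: AD shifts right.
New AD: Y = 2154 − 10P.
Set AD = SRAS: 2154 − 10P = 658 + 8P, so 1496 = 18P and P = 83.11.
Substituting into AD, Y = 1322.89.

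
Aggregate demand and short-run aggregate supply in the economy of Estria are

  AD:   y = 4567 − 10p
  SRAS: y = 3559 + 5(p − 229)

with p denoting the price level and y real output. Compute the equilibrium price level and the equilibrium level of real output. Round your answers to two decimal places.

Write SRAS as y = 3559 + 5p − 1145 = 2414 + 5p.
Set AD = SRAS: 4567 − 10p = 2414 + 5p, so 2153 = 15p and p = 143.53.
Substituting into AD, y = 4567 − 10p = 3131.67.

p = 143.53, y = 3131.67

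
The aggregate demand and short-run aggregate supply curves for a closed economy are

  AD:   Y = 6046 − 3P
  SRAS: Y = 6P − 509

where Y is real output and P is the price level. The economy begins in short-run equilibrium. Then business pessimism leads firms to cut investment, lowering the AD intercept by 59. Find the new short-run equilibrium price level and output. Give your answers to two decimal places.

P = 721.78, Y = 3821.67

This is a negative demand shock: AD shifts left.
New AD: Y = 5987 − 3P.
Set AD = SRAS: 5987 − 3P = 6P − 509, so 6496 = 9P and P = 721.78.
Substituting into AD, Y = 3821.67.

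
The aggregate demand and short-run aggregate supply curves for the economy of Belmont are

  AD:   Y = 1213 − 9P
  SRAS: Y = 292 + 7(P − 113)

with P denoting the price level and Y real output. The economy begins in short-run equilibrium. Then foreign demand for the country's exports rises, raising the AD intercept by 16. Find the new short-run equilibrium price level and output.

This is a positive demand shock: AD shifts right.
New AD: Y = 1229 − 9P.
SRAS can be written Y = 7P − 499.
Set AD = SRAS: 1229 − 9P = 7P − 499, so 1728 = 16P and P = 108.
Y = 1229 − 9·108 = 257.

P = 108, Y = 257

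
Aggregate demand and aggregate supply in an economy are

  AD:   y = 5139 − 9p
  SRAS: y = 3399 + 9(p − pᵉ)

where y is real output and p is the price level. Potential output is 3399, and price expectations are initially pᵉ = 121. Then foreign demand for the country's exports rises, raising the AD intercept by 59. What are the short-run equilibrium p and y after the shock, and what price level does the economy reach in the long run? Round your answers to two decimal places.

AD shifts right: new AD is y = 5198 − 9p. With pᵉ = 121, SRAS is y = 2310 + 9p.
Short run: 5198 − 9p = 2310 + 9p gives 2888 = 18p, so p = 160.44 and y = 5198 − 9p = 3754.00.
y = 3754.00 is above potential 3399; expectations adjust and SRAS shifts left until y = 3399.
Long run: on the new AD curve, 3399 = 5198 − 9p gives p = 199.89.

Short run: p = 160.44, y = 3754.00. Long run: p = 199.89.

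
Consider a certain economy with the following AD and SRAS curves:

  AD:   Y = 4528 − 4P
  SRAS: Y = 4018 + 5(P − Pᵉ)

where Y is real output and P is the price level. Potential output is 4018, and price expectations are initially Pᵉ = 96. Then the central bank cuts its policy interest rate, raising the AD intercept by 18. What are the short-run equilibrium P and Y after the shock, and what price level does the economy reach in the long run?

Short run: P = 112, Y = 4098. Long run: P = 132.

AD shifts right: new AD is Y = 4546 − 4P. With Pᵉ = 96, SRAS is Y = 3538 + 5P.
Short run: 4546 − 4P = 3538 + 5P gives 1008 = 9P, so P = 112 and Y = 4546 − 4·112 = 4098.
Y = 4098 is above potential 4018; expectations adjust and SRAS shifts left until Y = 4018.
Long run: on the new AD curve, 4018 = 4546 − 4P gives P = 132.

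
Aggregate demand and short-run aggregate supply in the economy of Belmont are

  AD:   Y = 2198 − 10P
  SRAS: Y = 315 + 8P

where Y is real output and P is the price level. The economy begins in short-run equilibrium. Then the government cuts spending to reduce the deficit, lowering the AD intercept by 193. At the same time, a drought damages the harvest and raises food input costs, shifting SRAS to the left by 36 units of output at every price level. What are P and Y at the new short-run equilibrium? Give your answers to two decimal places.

After both shocks: AD is Y = 2005 − 10P and SRAS is Y = 279 + 8P.
Setting them equal: 1726 = 18P, so P = 95.89.
Substituting into AD, Y = 1046.11.

P = 95.89, Y = 1046.11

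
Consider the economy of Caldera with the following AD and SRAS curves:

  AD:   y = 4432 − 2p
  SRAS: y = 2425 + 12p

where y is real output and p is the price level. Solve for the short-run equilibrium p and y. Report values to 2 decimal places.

Set AD = SRAS: 4432 − 2p = 2425 + 12p, so 2007 = 14p and p = 143.36.
Substituting into AD, y = 4432 − 2p = 4145.29.

p = 143.36, y = 4145.29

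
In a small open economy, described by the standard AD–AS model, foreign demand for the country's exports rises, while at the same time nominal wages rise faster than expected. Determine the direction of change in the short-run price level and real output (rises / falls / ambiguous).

The first event is a positive demand shock: AD shifts right, which by itself pushes P up and Y up.
The second is an adverse supply shock: SRAS shifts left, which by itself pushes P up and Y down.
Both shocks push P up, so P rises. The two shocks push Y in opposite directions, so the effect on Y is ambiguous.

Price level: rises; output: ambiguous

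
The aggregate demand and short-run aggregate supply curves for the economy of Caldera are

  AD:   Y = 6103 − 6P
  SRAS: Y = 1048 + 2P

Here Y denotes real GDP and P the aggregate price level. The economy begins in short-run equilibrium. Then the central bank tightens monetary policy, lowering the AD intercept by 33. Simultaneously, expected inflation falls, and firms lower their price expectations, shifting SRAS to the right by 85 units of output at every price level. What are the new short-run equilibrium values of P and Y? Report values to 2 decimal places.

P = 617.13, Y = 2367.25

After both shocks: AD is Y = 6070 − 6P and SRAS is Y = 1133 + 2P.
Setting them equal: 4937 = 8P, so P = 617.13.
Substituting into AD, Y = 2367.25.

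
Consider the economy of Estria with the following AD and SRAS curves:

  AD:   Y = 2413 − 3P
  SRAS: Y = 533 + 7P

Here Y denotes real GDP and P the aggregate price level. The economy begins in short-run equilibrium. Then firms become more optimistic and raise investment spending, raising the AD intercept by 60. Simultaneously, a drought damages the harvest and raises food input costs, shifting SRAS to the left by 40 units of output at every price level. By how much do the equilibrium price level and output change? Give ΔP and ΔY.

After both shocks: AD is Y = 2473 − 3P and SRAS is Y = 493 + 7P.
Setting them equal: 1980 = 10P, so P = 198.
Y = 2473 − 3·198 = 1879.
Initially P = 188, Y = 1849, so ΔP = +10 and ΔY = +30.

ΔP = +10, ΔY = +30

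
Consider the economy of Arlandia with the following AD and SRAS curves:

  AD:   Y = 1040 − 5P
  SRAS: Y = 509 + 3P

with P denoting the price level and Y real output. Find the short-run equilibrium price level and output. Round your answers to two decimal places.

P = 66.38, Y = 708.13

Set AD = SRAS: 1040 − 5P = 509 + 3P, so 531 = 8P and P = 66.38.
Substituting into AD, Y = 1040 − 5P = 708.13.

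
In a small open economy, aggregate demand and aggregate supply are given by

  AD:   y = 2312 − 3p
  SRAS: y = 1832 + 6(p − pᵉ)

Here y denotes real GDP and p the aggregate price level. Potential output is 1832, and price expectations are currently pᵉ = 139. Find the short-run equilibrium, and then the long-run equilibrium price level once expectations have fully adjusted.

Short run: p = 146, y = 1874. Long run: p = 160.

Short run: with pᵉ = 139, SRAS is y = 998 + 6p. Setting AD = SRAS gives 1314 = 9p, so p = 146 and y = 2312 − 3·146 = 1874.
Output 1874 is above potential 1832, so over time expected prices rise and SRAS shifts left until y returns to 1832.
Long run: y = 1832 on the AD curve gives 1832 = 2312 − 3p, so p = 160.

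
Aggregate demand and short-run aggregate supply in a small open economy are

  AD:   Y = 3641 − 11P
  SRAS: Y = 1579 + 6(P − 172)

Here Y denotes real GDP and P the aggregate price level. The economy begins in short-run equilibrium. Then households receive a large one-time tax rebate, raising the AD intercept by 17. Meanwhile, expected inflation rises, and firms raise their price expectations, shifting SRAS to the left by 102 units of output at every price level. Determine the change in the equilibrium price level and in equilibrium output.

After both shocks: AD is Y = 3658 − 11P and SRAS is Y = 445 + 6P.
Setting them equal: 3213 = 17P, so P = 189.
Y = 3658 − 11·189 = 1579.
Initially P = 182, Y = 1639, so ΔP = +7 and ΔY = -60.

ΔP = +7, ΔY = -60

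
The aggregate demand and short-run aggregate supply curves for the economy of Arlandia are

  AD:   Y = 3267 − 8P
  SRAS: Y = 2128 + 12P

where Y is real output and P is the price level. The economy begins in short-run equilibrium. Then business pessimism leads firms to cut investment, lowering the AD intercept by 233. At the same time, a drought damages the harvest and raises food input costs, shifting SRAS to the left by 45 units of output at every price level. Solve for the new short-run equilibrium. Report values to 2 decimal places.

P = 47.55, Y = 2653.60

After both shocks: AD is Y = 3034 − 8P and SRAS is Y = 2083 + 12P.
Setting them equal: 951 = 20P, so P = 47.55.
Substituting into AD, Y = 2653.60.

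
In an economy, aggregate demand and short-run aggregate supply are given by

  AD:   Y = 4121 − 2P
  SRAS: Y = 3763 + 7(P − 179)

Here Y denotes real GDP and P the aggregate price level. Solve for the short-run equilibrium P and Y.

Write SRAS as Y = 3763 + 7P − 1253 = 2510 + 7P.
Set AD = SRAS: 4121 − 2P = 2510 + 7P, so 1611 = 9P and P = 179.
Then Y = 4121 − 2·179 = 3763.

P = 179, Y = 3763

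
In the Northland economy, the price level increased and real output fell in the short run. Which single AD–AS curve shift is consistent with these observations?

P rose and Y fell. An AD shift moves P and Y in the same direction; an SRAS shift moves them in opposite directions.
Here P and Y moved in opposite directions, so the SRAS curve shifted.
Since Y fell, SRAS shifted left.

SRAS shifted left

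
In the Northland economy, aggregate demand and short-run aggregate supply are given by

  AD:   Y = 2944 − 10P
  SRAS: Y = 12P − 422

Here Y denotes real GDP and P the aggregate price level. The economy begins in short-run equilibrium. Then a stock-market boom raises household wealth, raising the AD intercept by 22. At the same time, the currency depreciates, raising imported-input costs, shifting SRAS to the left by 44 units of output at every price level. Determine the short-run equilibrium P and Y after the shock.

P = 156, Y = 1406

After both shocks: AD is Y = 2966 − 10P and SRAS is Y = 12P − 466.
Setting them equal: 3432 = 22P, so P = 156.
Y = 2966 − 10·156 = 1406.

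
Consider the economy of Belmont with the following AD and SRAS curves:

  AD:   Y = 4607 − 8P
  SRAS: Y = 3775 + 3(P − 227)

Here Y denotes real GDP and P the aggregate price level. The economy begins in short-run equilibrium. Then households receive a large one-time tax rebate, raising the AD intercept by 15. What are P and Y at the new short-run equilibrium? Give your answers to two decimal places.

This is a positive demand shock: AD shifts right.
New AD: Y = 4622 − 8P.
SRAS can be written Y = 3094 + 3P.
Set AD = SRAS: 4622 − 8P = 3094 + 3P, so 1528 = 11P and P = 138.91.
Substituting into AD, Y = 3510.73.

P = 138.91, Y = 3510.73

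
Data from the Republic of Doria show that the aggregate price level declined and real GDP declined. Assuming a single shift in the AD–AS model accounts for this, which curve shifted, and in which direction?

P fell and Y fell. An AD shift moves P and Y in the same direction; an SRAS shift moves them in opposite directions.
Here P and Y moved in the same direction, so the AD curve shifted.
Since Y fell, AD shifted left.

AD shifted left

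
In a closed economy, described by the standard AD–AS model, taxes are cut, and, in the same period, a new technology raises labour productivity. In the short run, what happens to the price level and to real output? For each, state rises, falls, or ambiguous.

Price level: ambiguous; output: rises

The first event is a positive demand shock: AD shifts right, which by itself pushes P up and Y up.
The second is a favourable supply shock: SRAS shifts right, which by itself pushes P down and Y up.
The two shocks push P in opposite directions, so the effect on P is ambiguous. Both shocks push Y up, so Y rises.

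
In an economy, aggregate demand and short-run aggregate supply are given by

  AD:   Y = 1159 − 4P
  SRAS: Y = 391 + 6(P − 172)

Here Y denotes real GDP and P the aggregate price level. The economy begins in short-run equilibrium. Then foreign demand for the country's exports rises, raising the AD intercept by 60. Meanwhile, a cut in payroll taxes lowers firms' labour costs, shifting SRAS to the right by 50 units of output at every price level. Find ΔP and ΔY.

ΔP = +1, ΔY = +56

After both shocks: AD is Y = 1219 − 4P and SRAS is Y = 6P − 591.
Setting them equal: 1810 = 10P, so P = 181.
Y = 1219 − 4·181 = 495.
Initially P = 180, Y = 439, so ΔP = +1 and ΔY = +56.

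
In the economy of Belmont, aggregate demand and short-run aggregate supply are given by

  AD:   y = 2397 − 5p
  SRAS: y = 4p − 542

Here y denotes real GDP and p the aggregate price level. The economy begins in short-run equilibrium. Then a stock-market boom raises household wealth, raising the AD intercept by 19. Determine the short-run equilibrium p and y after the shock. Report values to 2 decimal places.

This is a positive demand shock: AD shifts right.
New AD: y = 2416 − 5p.
Set AD = SRAS: 2416 − 5p = 4p − 542, so 2958 = 9p and p = 328.67.
Substituting into AD, y = 772.67.

p = 328.67, y = 772.67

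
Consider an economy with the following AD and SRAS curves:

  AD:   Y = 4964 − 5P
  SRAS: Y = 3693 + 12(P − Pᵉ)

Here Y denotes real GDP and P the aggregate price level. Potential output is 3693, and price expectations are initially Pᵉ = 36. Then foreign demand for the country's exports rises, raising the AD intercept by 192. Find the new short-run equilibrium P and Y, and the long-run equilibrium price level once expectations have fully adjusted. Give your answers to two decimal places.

Short run: P = 111.47, Y = 4598.65. Long run: P = 292.60.

AD shifts right: new AD is Y = 5156 − 5P. With Pᵉ = 36, SRAS is Y = 3261 + 12P.
Short run: 5156 − 5P = 3261 + 12P gives 1895 = 17P, so P = 111.47 and Y = 5156 − 5P = 4598.65.
Y = 4598.65 is above potential 3693; expectations adjust and SRAS shifts left until Y = 3693.
Long run: on the new AD curve, 3693 = 5156 − 5P gives P = 292.60.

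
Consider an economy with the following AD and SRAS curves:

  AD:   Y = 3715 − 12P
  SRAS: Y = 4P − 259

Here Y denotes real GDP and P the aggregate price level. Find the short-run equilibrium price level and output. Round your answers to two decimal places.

Set AD = SRAS: 3715 − 12P = 4P − 259, so 3974 = 16P and P = 248.38.
Substituting into AD, Y = 3715 − 12P = 734.50.

P = 248.38, Y = 734.50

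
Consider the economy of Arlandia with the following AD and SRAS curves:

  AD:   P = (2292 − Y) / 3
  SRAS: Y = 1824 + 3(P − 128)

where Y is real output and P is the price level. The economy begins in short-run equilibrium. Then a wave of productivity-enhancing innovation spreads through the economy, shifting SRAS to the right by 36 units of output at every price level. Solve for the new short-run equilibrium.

P = 136, Y = 1884

This is a positive supply shock: SRAS shifts right.
New SRAS: Y = 1476 + 3P.
Set AD = SRAS: 2292 − 3P = 1476 + 3P, so 816 = 6P and P = 136.
Y = 2292 − 3·136 = 1884.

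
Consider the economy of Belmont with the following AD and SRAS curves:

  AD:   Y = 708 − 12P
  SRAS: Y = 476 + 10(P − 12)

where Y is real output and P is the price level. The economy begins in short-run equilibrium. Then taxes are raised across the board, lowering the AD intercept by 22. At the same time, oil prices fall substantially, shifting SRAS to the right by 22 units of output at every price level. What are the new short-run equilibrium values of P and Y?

After both shocks: AD is Y = 686 − 12P and SRAS is Y = 378 + 10P.
Setting them equal: 308 = 22P, so P = 14.
Y = 686 − 12·14 = 518.

P = 14, Y = 518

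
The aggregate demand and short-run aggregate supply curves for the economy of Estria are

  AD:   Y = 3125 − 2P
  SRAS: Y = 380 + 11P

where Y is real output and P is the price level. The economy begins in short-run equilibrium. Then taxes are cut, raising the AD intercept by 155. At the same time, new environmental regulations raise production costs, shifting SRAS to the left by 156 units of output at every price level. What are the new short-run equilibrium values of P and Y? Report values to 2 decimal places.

After both shocks: AD is Y = 3280 − 2P and SRAS is Y = 224 + 11P.
Setting them equal: 3056 = 13P, so P = 235.08.
Substituting into AD, Y = 2809.85.

P = 235.08, Y = 2809.85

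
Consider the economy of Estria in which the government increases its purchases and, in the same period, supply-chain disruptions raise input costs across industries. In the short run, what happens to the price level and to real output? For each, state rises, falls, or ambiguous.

The first event is a positive demand shock: AD shifts right, which by itself pushes P up and Y up.
The second is an adverse supply shock: SRAS shifts left, which by itself pushes P up and Y down.
Both shocks push P up, so P rises. The two shocks push Y in opposite directions, so the effect on Y is ambiguous.

Price level: rises; output: ambiguous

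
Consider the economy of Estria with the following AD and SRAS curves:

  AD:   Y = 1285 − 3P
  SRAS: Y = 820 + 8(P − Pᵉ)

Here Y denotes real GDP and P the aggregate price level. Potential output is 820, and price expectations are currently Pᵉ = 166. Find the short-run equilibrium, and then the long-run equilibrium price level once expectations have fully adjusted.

Short run: with Pᵉ = 166, SRAS is Y = 8P − 508. Setting AD = SRAS gives 1793 = 11P, so P = 163 and Y = 1285 − 3·163 = 796.
Output 796 is below potential 820, so over time expected prices fall and SRAS shifts right until Y returns to 820.
Long run: Y = 820 on the AD curve gives 820 = 1285 − 3P, so P = 155.

Short run: P = 163, Y = 796. Long run: P = 155.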